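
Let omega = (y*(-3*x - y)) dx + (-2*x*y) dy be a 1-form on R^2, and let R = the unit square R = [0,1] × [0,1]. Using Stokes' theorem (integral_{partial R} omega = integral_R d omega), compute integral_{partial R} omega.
integral_(partial R) omega = 3/2

Stokes: integral_partial_R omega = integral_R d omega with d omega = (∂Q/∂x - ∂P/∂y) dx ∧ dy.
  ∂Q/∂x = -2*y
  ∂P/∂y = -3*x - 2*y
  integrand = ∂Q/∂x - ∂P/∂y = 3*x.
Integrating over R: integral_0^1 integral_0^1 (3*x) dx dy = 3/2.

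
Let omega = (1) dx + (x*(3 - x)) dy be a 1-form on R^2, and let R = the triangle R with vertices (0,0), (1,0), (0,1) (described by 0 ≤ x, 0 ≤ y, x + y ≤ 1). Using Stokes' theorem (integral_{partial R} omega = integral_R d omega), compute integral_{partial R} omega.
integral_(partial R) omega = 7/6

Stokes: integral_partial_R omega = integral_R d omega with d omega = (∂Q/∂x - ∂P/∂y) dx ∧ dy.
  ∂Q/∂x = 3 - 2*x
  ∂P/∂y = 0
  integrand = ∂Q/∂x - ∂P/∂y = 3 - 2*x.
Integrating over R: integral_0^1 integral_0^{1-x} (3 - 2*x) dy dx = 7/6.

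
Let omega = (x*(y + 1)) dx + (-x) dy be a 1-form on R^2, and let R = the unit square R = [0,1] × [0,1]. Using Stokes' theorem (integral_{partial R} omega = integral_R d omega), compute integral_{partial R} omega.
integral_(partial R) omega = -3/2

Stokes: integral_partial_R omega = integral_R d omega with d omega = (∂Q/∂x - ∂P/∂y) dx ∧ dy.
  ∂Q/∂x = -1
  ∂P/∂y = x
  integrand = ∂Q/∂x - ∂P/∂y = -x - 1.
Integrating over R: integral_0^1 integral_0^1 (-x - 1) dx dy = -3/2.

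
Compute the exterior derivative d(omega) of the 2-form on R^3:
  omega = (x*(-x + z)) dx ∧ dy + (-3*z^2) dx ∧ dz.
d(omega) = (x) dx ∧ dy ∧ dz

For a 2-form omega = sum_{i<j} g_{ij} dx_i ∧ dx_j, the exterior derivative is
  d(omega) = sum_{i<j} d(g_{ij}) ∧ dx_i ∧ dx_j = sum_{i<j, k} (∂g_{ij}/∂x_k) dx_k ∧ dx_i ∧ dx_j.
Expand each term, using dx_k ∧ dx_i ∧ dx_j = sgn(permutation) dx_{(a)} ∧ dx_{(b)} ∧ dx_{(c)} with (a < b < c) sorted:
  d(x*(-x + z)) includes (∂/∂z)(x*(-x + z)) dz = (x) dz, which multiplied by dx ∧ dy gives (x) dx ∧ dy ∧ dz
Collecting like 3-forms: d(omega) = (x) dx ∧ dy ∧ dz.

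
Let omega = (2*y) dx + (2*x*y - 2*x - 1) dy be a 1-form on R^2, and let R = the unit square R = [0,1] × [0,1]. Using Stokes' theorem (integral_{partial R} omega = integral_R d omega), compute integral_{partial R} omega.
integral_(partial R) omega = -3

Stokes: integral_partial_R omega = integral_R d omega with d omega = (∂Q/∂x - ∂P/∂y) dx ∧ dy.
  ∂Q/∂x = 2*y - 2
  ∂P/∂y = 2
  integrand = ∂Q/∂x - ∂P/∂y = 2*y - 4.
Integrating over R: integral_0^1 integral_0^1 (2*y - 4) dx dy = -3.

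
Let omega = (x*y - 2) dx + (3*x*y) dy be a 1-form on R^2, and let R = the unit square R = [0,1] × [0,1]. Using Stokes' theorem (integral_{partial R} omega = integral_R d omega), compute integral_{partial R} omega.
integral_(partial R) omega = 1

Stokes: integral_partial_R omega = integral_R d omega with d omega = (∂Q/∂x - ∂P/∂y) dx ∧ dy.
  ∂Q/∂x = 3*y
  ∂P/∂y = x
  integrand = ∂Q/∂x - ∂P/∂y = -x + 3*y.
Integrating over R: integral_0^1 integral_0^1 (-x + 3*y) dx dy = 1.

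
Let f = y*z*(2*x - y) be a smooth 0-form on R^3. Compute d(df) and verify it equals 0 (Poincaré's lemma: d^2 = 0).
d(df) = 0

Step 1: df = sum_i (∂f/∂x_i) dx_i = (2*y*z) dx + (2*z*(x - y)) dy + (y*(2*x - y)) dz.
Step 2: Apply d again. Using the 1-form formula, the coefficient of dx ∧ dy in d(df) is ∂^2 f/∂x ∂y - ∂^2 f/∂y ∂x = (2*z) - (2*z) = 0 (equality of mixed partials for smooth f).
Similarly for dx ∧ dz and dy ∧ dz — all coefficients vanish. So d(df) = 0.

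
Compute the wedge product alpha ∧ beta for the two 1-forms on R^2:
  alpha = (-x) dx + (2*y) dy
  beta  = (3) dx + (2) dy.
alpha ∧ beta = (-2*x - 6*y) dx ∧ dy

Distribute the wedge, using dx_i ∧ dx_j = -dx_j ∧ dx_i and dx_i ∧ dx_i = 0. For each pair (i, j) with i < j, the coefficient of dx_i ∧ dx_j in alpha ∧ beta is (alpha_i * beta_j - alpha_j * beta_i). Collecting: alpha ∧ beta = (-2*x - 6*y) dx ∧ dy.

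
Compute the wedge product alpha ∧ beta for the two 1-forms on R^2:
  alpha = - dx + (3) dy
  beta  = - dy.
alpha ∧ beta = (1) dx ∧ dy

Distribute the wedge, using dx_i ∧ dx_j = -dx_j ∧ dx_i and dx_i ∧ dx_i = 0. For each pair (i, j) with i < j, the coefficient of dx_i ∧ dx_j in alpha ∧ beta is (alpha_i * beta_j - alpha_j * beta_i). Collecting: alpha ∧ beta = (1) dx ∧ dy.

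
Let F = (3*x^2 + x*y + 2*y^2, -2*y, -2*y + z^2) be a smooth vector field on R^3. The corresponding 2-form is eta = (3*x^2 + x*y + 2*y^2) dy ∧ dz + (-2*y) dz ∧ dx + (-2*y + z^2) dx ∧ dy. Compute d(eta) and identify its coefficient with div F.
d(eta) = (6*x + y + 2*z - 2) dx ∧ dy ∧ dz; div F = 6*x + y + 2*z - 2

For a 2-form in R^3 of the form above, applying d gives a 3-form with coefficient ∂P/∂x + ∂Q/∂y + ∂R/∂z:
  ∂P/∂x = 6*x + y
  ∂Q/∂y = -2
  ∂R/∂z = 2*z
Sum = 6*x + y + 2*z - 2, which is exactly div F.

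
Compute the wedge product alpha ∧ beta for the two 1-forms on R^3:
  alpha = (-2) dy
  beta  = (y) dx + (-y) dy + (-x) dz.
alpha ∧ beta = (2*y) dx ∧ dy + (2*x) dy ∧ dz

Distribute the wedge, using dx_i ∧ dx_j = -dx_j ∧ dx_i and dx_i ∧ dx_i = 0. For each pair (i, j) with i < j, the coefficient of dx_i ∧ dx_j in alpha ∧ beta is (alpha_i * beta_j - alpha_j * beta_i). Collecting: alpha ∧ beta = (2*y) dx ∧ dy + (2*x) dy ∧ dz.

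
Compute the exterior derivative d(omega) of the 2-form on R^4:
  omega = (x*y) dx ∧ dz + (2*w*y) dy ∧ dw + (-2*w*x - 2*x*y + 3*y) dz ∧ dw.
d(omega) = (-x) dx ∧ dy ∧ dz + (-2*w - 2*y) dx ∧ dz ∧ dw + (3 - 2*x) dy ∧ dz ∧ dw

For a 2-form omega = sum_{i<j} g_{ij} dx_i ∧ dx_j, the exterior derivative is
  d(omega) = sum_{i<j} d(g_{ij}) ∧ dx_i ∧ dx_j = sum_{i<j, k} (∂g_{ij}/∂x_k) dx_k ∧ dx_i ∧ dx_j.
Expand each term, using dx_k ∧ dx_i ∧ dx_j = sgn(permutation) dx_{(a)} ∧ dx_{(b)} ∧ dx_{(c)} with (a < b < c) sorted:
  d(x*y) includes (∂/∂y)(x*y) dy = (x) dy, which multiplied by dx ∧ dz gives (-x) dx ∧ dy ∧ dz
  d(-2*w*x - 2*x*y + 3*y) includes (∂/∂x)(-2*w*x - 2*x*y + 3*y) dx = (-2*w - 2*y) dx, which multiplied by dz ∧ dw gives (-2*w - 2*y) dx ∧ dz ∧ dw
  d(-2*w*x - 2*x*y + 3*y) includes (∂/∂y)(-2*w*x - 2*x*y + 3*y) dy = (3 - 2*x) dy, which multiplied by dz ∧ dw gives (3 - 2*x) dy ∧ dz ∧ dw
Collecting like 3-forms: d(omega) = (-x) dx ∧ dy ∧ dz + (-2*w - 2*y) dx ∧ dz ∧ dw + (3 - 2*x) dy ∧ dz ∧ dw.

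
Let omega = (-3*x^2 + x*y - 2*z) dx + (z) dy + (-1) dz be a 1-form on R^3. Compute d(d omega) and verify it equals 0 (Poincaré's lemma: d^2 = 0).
d(d omega) = 0

Step 1: d omega = sum_{i<j} (∂f_j/∂x_i - ∂f_i/∂x_j) dx_i ∧ dx_j:
  coeff of dx ∧ dy: -x
  coeff of dx ∧ dz: 2
  coeff of dy ∧ dz: -1
Step 2: Apply d again to each 2-form coefficient. The only possible 3-form in R^3 is dx ∧ dy ∧ dz, with coefficient
  ∂(coeff of dy∧dz)/∂x - ∂(coeff of dx∧dz)/∂y + ∂(coeff of dx∧dy)/∂z
  = ∂/∂x (-1) - ∂/∂y (2) + ∂/∂z (-x).
Each of these terms simplifies to sums of mixed partials that cancel in pairs. The result is 0 (by equality of mixed partials for smooth functions — Schwarz / Clairaut).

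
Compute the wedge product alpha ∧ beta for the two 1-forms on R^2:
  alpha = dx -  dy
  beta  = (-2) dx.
alpha ∧ beta = (-2) dx ∧ dy

Distribute the wedge, using dx_i ∧ dx_j = -dx_j ∧ dx_i and dx_i ∧ dx_i = 0. For each pair (i, j) with i < j, the coefficient of dx_i ∧ dx_j in alpha ∧ beta is (alpha_i * beta_j - alpha_j * beta_i). Collecting: alpha ∧ beta = (-2) dx ∧ dy.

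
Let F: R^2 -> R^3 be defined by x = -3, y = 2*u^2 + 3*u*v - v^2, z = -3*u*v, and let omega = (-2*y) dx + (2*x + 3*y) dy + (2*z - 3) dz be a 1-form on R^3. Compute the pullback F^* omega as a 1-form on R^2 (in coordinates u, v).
F^* omega = (24*u^3 + 54*u^2*v + 33*u*v^2 - 24*u - 9*v^3 - 9*v) du + (18*u^3 + 33*u^2*v - 27*u*v^2 - 9*u + 6*v^3 + 12*v) dv

Using F^*(f dg) = (f ∘ F) d(g ∘ F), substitute each coordinate x_i by F_i(u, v) in f_i, and replace dx_i by d F_i = (∂F_i/∂u) du + (∂F_i/∂v) dv.
  For the x component: f_1(F) = -4*u^2 - 6*u*v + 2*v^2; d F_1 = (0) du + (0) dv
  For the y component: f_2(F) = 6*u^2 + 9*u*v - 3*v^2 - 6; d F_2 = (4*u + 3*v) du + (3*u - 2*v) dv
  For the z component: f_3(F) = -6*u*v - 3; d F_3 = (-3*v) du + (-3*u) dv
Combining and collecting du, dv coefficients:
  coeff of du: 24*u^3 + 54*u^2*v + 33*u*v^2 - 24*u - 9*v^3 - 9*v
  coeff of dv: 18*u^3 + 33*u^2*v - 27*u*v^2 - 9*u + 6*v^3 + 12*v
F^* omega = (24*u^3 + 54*u^2*v + 33*u*v^2 - 24*u - 9*v^3 - 9*v) du + (18*u^3 + 33*u^2*v - 27*u*v^2 - 9*u + 6*v^3 + 12*v) dv.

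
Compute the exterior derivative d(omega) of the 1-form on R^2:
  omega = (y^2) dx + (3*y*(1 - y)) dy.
d(omega) = (-2*y) dx ∧ dy

For a 1-form omega = sum_i f_i dx_i, the exterior derivative is
  d(omega) = sum_{i < j} (∂f_j/∂x_i - ∂f_i/∂x_j) dx_i ∧ dx_j.
  coefficient of dx ∧ dy: ∂f_2/∂x - ∂f_1/∂y = ∂(3*y*(1 - y))/∂x - ∂(y^2)/∂y = -2*y
Assembling: d(omega) = (-2*y) dx ∧ dy.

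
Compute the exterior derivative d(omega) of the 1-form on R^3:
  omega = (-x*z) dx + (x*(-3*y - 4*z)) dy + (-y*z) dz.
d(omega) = (-3*y - 4*z) dx ∧ dy + (x) dx ∧ dz + (4*x - z) dy ∧ dz

For a 1-form omega = sum_i f_i dx_i, the exterior derivative is
  d(omega) = sum_{i < j} (∂f_j/∂x_i - ∂f_i/∂x_j) dx_i ∧ dx_j.
  coefficient of dx ∧ dy: ∂f_2/∂x - ∂f_1/∂y = ∂(x*(-3*y - 4*z))/∂x - ∂(-x*z)/∂y = -3*y - 4*z
  coefficient of dx ∧ dz: ∂f_3/∂x - ∂f_1/∂z = ∂(-y*z)/∂x - ∂(-x*z)/∂z = x
  coefficient of dy ∧ dz: ∂f_3/∂y - ∂f_2/∂z = ∂(-y*z)/∂y - ∂(x*(-3*y - 4*z))/∂z = 4*x - z
Assembling: d(omega) = (-3*y - 4*z) dx ∧ dy + (x) dx ∧ dz + (4*x - z) dy ∧ dz.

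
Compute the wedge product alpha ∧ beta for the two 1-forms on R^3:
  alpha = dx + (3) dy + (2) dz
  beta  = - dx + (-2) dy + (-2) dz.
alpha ∧ beta = (1) dx ∧ dy + (-2) dy ∧ dz

Distribute the wedge, using dx_i ∧ dx_j = -dx_j ∧ dx_i and dx_i ∧ dx_i = 0. For each pair (i, j) with i < j, the coefficient of dx_i ∧ dx_j in alpha ∧ beta is (alpha_i * beta_j - alpha_j * beta_i). Collecting: alpha ∧ beta = (1) dx ∧ dy + (-2) dy ∧ dz.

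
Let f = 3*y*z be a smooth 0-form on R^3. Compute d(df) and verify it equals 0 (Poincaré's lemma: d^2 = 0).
d(df) = 0

Step 1: df = sum_i (∂f/∂x_i) dx_i = (0) dx + (3*z) dy + (3*y) dz.
Step 2: Apply d again. Using the 1-form formula, the coefficient of dx ∧ dy in d(df) is ∂^2 f/∂x ∂y - ∂^2 f/∂y ∂x = (0) - (0) = 0 (equality of mixed partials for smooth f).
Similarly for dx ∧ dz and dy ∧ dz — all coefficients vanish. So d(df) = 0.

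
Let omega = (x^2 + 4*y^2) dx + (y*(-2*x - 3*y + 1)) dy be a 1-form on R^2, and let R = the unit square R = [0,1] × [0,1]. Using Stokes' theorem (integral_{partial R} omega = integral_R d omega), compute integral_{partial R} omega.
integral_(partial R) omega = -5

Stokes: integral_partial_R omega = integral_R d omega with d omega = (∂Q/∂x - ∂P/∂y) dx ∧ dy.
  ∂Q/∂x = -2*y
  ∂P/∂y = 8*y
  integrand = ∂Q/∂x - ∂P/∂y = -10*y.
Integrating over R: integral_0^1 integral_0^1 (-10*y) dx dy = -5.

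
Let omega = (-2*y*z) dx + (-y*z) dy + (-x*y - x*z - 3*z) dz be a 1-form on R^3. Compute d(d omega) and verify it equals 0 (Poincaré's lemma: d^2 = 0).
d(d omega) = 0

Step 1: d omega = sum_{i<j} (∂f_j/∂x_i - ∂f_i/∂x_j) dx_i ∧ dx_j:
  coeff of dx ∧ dy: 2*z
  coeff of dx ∧ dz: y - z
  coeff of dy ∧ dz: -x + y
Step 2: Apply d again to each 2-form coefficient. The only possible 3-form in R^3 is dx ∧ dy ∧ dz, with coefficient
  ∂(coeff of dy∧dz)/∂x - ∂(coeff of dx∧dz)/∂y + ∂(coeff of dx∧dy)/∂z
  = ∂/∂x (-x + y) - ∂/∂y (y - z) + ∂/∂z (2*z).
Each of these terms simplifies to sums of mixed partials that cancel in pairs. The result is 0 (by equality of mixed partials for smooth functions — Schwarz / Clairaut).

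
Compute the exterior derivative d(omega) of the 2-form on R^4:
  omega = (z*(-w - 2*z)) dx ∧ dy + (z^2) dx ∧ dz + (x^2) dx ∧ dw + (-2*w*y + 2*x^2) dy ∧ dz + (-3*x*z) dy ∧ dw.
d(omega) = (-w + 4*x - 4*z) dx ∧ dy ∧ dz + (-4*z) dx ∧ dy ∧ dw + (3*x - 2*y) dy ∧ dz ∧ dw

For a 2-form omega = sum_{i<j} g_{ij} dx_i ∧ dx_j, the exterior derivative is
  d(omega) = sum_{i<j} d(g_{ij}) ∧ dx_i ∧ dx_j = sum_{i<j, k} (∂g_{ij}/∂x_k) dx_k ∧ dx_i ∧ dx_j.
Expand each term, using dx_k ∧ dx_i ∧ dx_j = sgn(permutation) dx_{(a)} ∧ dx_{(b)} ∧ dx_{(c)} with (a < b < c) sorted:
  d(z*(-w - 2*z)) includes (∂/∂z)(z*(-w - 2*z)) dz = (-w - 4*z) dz, which multiplied by dx ∧ dy gives (-w - 4*z) dx ∧ dy ∧ dz
  d(z*(-w - 2*z)) includes (∂/∂w)(z*(-w - 2*z)) dw = (-z) dw, which multiplied by dx ∧ dy gives (-z) dx ∧ dy ∧ dw
  d(-2*w*y + 2*x^2) includes (∂/∂x)(-2*w*y + 2*x^2) dx = (4*x) dx, which multiplied by dy ∧ dz gives (4*x) dx ∧ dy ∧ dz
  d(-2*w*y + 2*x^2) includes (∂/∂w)(-2*w*y + 2*x^2) dw = (-2*y) dw, which multiplied by dy ∧ dz gives (-2*y) dy ∧ dz ∧ dw
  d(-3*x*z) includes (∂/∂x)(-3*x*z) dx = (-3*z) dx, which multiplied by dy ∧ dw gives (-3*z) dx ∧ dy ∧ dw
  d(-3*x*z) includes (∂/∂z)(-3*x*z) dz = (-3*x) dz, which multiplied by dy ∧ dw gives (3*x) dy ∧ dz ∧ dw
Collecting like 3-forms: d(omega) = (-w + 4*x - 4*z) dx ∧ dy ∧ dz + (-4*z) dx ∧ dy ∧ dw + (3*x - 2*y) dy ∧ dz ∧ dw.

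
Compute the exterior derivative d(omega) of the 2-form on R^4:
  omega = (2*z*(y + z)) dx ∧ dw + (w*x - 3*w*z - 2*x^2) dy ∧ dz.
d(omega) = (-2*z) dx ∧ dy ∧ dw + (-2*y - 4*z) dx ∧ dz ∧ dw + (w - 4*x) dx ∧ dy ∧ dz + (x - 3*z) dy ∧ dz ∧ dw

For a 2-form omega = sum_{i<j} g_{ij} dx_i ∧ dx_j, the exterior derivative is
  d(omega) = sum_{i<j} d(g_{ij}) ∧ dx_i ∧ dx_j = sum_{i<j, k} (∂g_{ij}/∂x_k) dx_k ∧ dx_i ∧ dx_j.
Expand each term, using dx_k ∧ dx_i ∧ dx_j = sgn(permutation) dx_{(a)} ∧ dx_{(b)} ∧ dx_{(c)} with (a < b < c) sorted:
  d(2*z*(y + z)) includes (∂/∂y)(2*z*(y + z)) dy = (2*z) dy, which multiplied by dx ∧ dw gives (-2*z) dx ∧ dy ∧ dw
  d(2*z*(y + z)) includes (∂/∂z)(2*z*(y + z)) dz = (2*y + 4*z) dz, which multiplied by dx ∧ dw gives (-2*y - 4*z) dx ∧ dz ∧ dw
  d(w*x - 3*w*z - 2*x^2) includes (∂/∂x)(w*x - 3*w*z - 2*x^2) dx = (w - 4*x) dx, which multiplied by dy ∧ dz gives (w - 4*x) dx ∧ dy ∧ dz
  d(w*x - 3*w*z - 2*x^2) includes (∂/∂w)(w*x - 3*w*z - 2*x^2) dw = (x - 3*z) dw, which multiplied by dy ∧ dz gives (x - 3*z) dy ∧ dz ∧ dw
Collecting like 3-forms: d(omega) = (-2*z) dx ∧ dy ∧ dw + (-2*y - 4*z) dx ∧ dz ∧ dw + (w - 4*x) dx ∧ dy ∧ dz + (x - 3*z) dy ∧ dz ∧ dw.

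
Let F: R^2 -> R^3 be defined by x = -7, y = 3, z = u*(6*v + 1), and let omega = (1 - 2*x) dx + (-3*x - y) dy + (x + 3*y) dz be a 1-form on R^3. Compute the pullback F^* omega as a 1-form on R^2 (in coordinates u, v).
F^* omega = (12*v + 2) du + (12*u) dv

Using F^*(f dg) = (f ∘ F) d(g ∘ F), substitute each coordinate x_i by F_i(u, v) in f_i, and replace dx_i by d F_i = (∂F_i/∂u) du + (∂F_i/∂v) dv.
  For the x component: f_1(F) = 15; d F_1 = (0) du + (0) dv
  For the y component: f_2(F) = 18; d F_2 = (0) du + (0) dv
  For the z component: f_3(F) = 2; d F_3 = (6*v + 1) du + (6*u) dv
Combining and collecting du, dv coefficients:
  coeff of du: 12*v + 2
  coeff of dv: 12*u
F^* omega = (12*v + 2) du + (12*u) dv.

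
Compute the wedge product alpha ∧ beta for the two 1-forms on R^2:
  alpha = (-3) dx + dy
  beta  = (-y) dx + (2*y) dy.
alpha ∧ beta = (-5*y) dx ∧ dy

Distribute the wedge, using dx_i ∧ dx_j = -dx_j ∧ dx_i and dx_i ∧ dx_i = 0. For each pair (i, j) with i < j, the coefficient of dx_i ∧ dx_j in alpha ∧ beta is (alpha_i * beta_j - alpha_j * beta_i). Collecting: alpha ∧ beta = (-5*y) dx ∧ dy.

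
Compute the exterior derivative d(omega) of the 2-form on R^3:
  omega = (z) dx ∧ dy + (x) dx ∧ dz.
d(omega) = (1) dx ∧ dy ∧ dz

For a 2-form omega = sum_{i<j} g_{ij} dx_i ∧ dx_j, the exterior derivative is
  d(omega) = sum_{i<j} d(g_{ij}) ∧ dx_i ∧ dx_j = sum_{i<j, k} (∂g_{ij}/∂x_k) dx_k ∧ dx_i ∧ dx_j.
Expand each term, using dx_k ∧ dx_i ∧ dx_j = sgn(permutation) dx_{(a)} ∧ dx_{(b)} ∧ dx_{(c)} with (a < b < c) sorted:
  d(z) includes (∂/∂z)(z) dz = (1) dz, which multiplied by dx ∧ dy gives (1) dx ∧ dy ∧ dz
Collecting like 3-forms: d(omega) = (1) dx ∧ dy ∧ dz.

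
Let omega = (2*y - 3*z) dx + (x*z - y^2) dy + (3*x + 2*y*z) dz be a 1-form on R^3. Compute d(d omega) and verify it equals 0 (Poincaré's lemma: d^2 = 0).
d(d omega) = 0

Step 1: d omega = sum_{i<j} (∂f_j/∂x_i - ∂f_i/∂x_j) dx_i ∧ dx_j:
  coeff of dx ∧ dy: z - 2
  coeff of dx ∧ dz: 6
  coeff of dy ∧ dz: -x + 2*z
Step 2: Apply d again to each 2-form coefficient. The only possible 3-form in R^3 is dx ∧ dy ∧ dz, with coefficient
  ∂(coeff of dy∧dz)/∂x - ∂(coeff of dx∧dz)/∂y + ∂(coeff of dx∧dy)/∂z
  = ∂/∂x (-x + 2*z) - ∂/∂y (6) + ∂/∂z (z - 2).
Each of these terms simplifies to sums of mixed partials that cancel in pairs. The result is 0 (by equality of mixed partials for smooth functions — Schwarz / Clairaut).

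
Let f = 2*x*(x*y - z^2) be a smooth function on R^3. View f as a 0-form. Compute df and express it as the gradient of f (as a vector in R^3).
df = (4*x*y - 2*z^2) dx + (2*x^2) dy + (-4*x*z) dz; grad f = (4*x*y - 2*z^2, 2*x^2, -4*x*z)

For a 0-form f, d f = (∂f/∂x) dx + (∂f/∂y) dy + (∂f/∂z) dz. The components of the vector representation are exactly the entries of grad f in Cartesian coordinates:
  ∂f/∂x = 4*x*y - 2*z^2
  ∂f/∂y = 2*x^2
  ∂f/∂z = -4*x*z.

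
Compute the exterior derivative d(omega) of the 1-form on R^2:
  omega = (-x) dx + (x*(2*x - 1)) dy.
d(omega) = (4*x - 1) dx ∧ dy

For a 1-form omega = sum_i f_i dx_i, the exterior derivative is
  d(omega) = sum_{i < j} (∂f_j/∂x_i - ∂f_i/∂x_j) dx_i ∧ dx_j.
  coefficient of dx ∧ dy: ∂f_2/∂x - ∂f_1/∂y = ∂(x*(2*x - 1))/∂x - ∂(-x)/∂y = 4*x - 1
Assembling: d(omega) = (4*x - 1) dx ∧ dy.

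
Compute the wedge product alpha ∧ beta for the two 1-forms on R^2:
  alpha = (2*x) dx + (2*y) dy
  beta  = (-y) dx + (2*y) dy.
alpha ∧ beta = (2*y*(2*x + y)) dx ∧ dy

Distribute the wedge, using dx_i ∧ dx_j = -dx_j ∧ dx_i and dx_i ∧ dx_i = 0. For each pair (i, j) with i < j, the coefficient of dx_i ∧ dx_j in alpha ∧ beta is (alpha_i * beta_j - alpha_j * beta_i). Collecting: alpha ∧ beta = (2*y*(2*x + y)) dx ∧ dy.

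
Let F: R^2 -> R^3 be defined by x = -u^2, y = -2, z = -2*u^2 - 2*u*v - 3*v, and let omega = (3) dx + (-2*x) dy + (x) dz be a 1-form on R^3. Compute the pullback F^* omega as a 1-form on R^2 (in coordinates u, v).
F^* omega = (2*u*(2*u^2 + u*v - 3)) du + (u^2*(2*u + 3)) dv

Using F^*(f dg) = (f ∘ F) d(g ∘ F), substitute each coordinate x_i by F_i(u, v) in f_i, and replace dx_i by d F_i = (∂F_i/∂u) du + (∂F_i/∂v) dv.
  For the x component: f_1(F) = 3; d F_1 = (-2*u) du + (0) dv
  For the y component: f_2(F) = 2*u^2; d F_2 = (0) du + (0) dv
  For the z component: f_3(F) = -u^2; d F_3 = (-4*u - 2*v) du + (-2*u - 3) dv
Combining and collecting du, dv coefficients:
  coeff of du: 2*u*(2*u^2 + u*v - 3)
  coeff of dv: u^2*(2*u + 3)
F^* omega = (2*u*(2*u^2 + u*v - 3)) du + (u^2*(2*u + 3)) dv.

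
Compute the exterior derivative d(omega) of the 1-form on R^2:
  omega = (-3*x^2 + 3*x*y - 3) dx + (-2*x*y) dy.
d(omega) = (-3*x - 2*y) dx ∧ dy

For a 1-form omega = sum_i f_i dx_i, the exterior derivative is
  d(omega) = sum_{i < j} (∂f_j/∂x_i - ∂f_i/∂x_j) dx_i ∧ dx_j.
  coefficient of dx ∧ dy: ∂f_2/∂x - ∂f_1/∂y = ∂(-2*x*y)/∂x - ∂(-3*x^2 + 3*x*y - 3)/∂y = -3*x - 2*y
Assembling: d(omega) = (-3*x - 2*y) dx ∧ dy.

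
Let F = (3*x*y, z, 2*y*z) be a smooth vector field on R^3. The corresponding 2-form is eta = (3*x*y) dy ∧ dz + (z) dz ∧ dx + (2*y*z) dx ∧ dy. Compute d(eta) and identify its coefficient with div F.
d(eta) = (5*y) dx ∧ dy ∧ dz; div F = 5*y

For a 2-form in R^3 of the form above, applying d gives a 3-form with coefficient ∂P/∂x + ∂Q/∂y + ∂R/∂z:
  ∂P/∂x = 3*y
  ∂Q/∂y = 0
  ∂R/∂z = 2*y
Sum = 5*y, which is exactly div F.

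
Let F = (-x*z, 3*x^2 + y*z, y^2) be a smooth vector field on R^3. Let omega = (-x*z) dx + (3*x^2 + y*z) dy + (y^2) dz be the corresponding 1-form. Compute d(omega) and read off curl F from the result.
d(omega) = (y) dy ∧ dz + (-x) dz ∧ dx + (6*x) dx ∧ dy; curl F = (y, -x, 6*x)

d omega = sum_{i<j} (∂f_j/∂x_i - ∂f_i/∂x_j) dx_i ∧ dx_j. Under the identification (dy ∧ dz, dz ∧ dx, dx ∧ dy) ↔ (e_x, e_y, e_z), the coefficients are exactly the components of curl F. Compute:
  ∂R/∂y - ∂Q/∂z = (2*y) - (y) = y
  ∂P/∂z - ∂R/∂x = (-x) - (0) = -x
  ∂Q/∂x - ∂P/∂y = (6*x) - (0) = 6*x.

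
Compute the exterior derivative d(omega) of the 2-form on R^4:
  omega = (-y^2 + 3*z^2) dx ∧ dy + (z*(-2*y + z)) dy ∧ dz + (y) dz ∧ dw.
d(omega) = (6*z) dx ∧ dy ∧ dz + (1) dy ∧ dz ∧ dw

For a 2-form omega = sum_{i<j} g_{ij} dx_i ∧ dx_j, the exterior derivative is
  d(omega) = sum_{i<j} d(g_{ij}) ∧ dx_i ∧ dx_j = sum_{i<j, k} (∂g_{ij}/∂x_k) dx_k ∧ dx_i ∧ dx_j.
Expand each term, using dx_k ∧ dx_i ∧ dx_j = sgn(permutation) dx_{(a)} ∧ dx_{(b)} ∧ dx_{(c)} with (a < b < c) sorted:
  d(-y^2 + 3*z^2) includes (∂/∂z)(-y^2 + 3*z^2) dz = (6*z) dz, which multiplied by dx ∧ dy gives (6*z) dx ∧ dy ∧ dz
  d(y) includes (∂/∂y)(y) dy = (1) dy, which multiplied by dz ∧ dw gives (1) dy ∧ dz ∧ dw
Collecting like 3-forms: d(omega) = (6*z) dx ∧ dy ∧ dz + (1) dy ∧ dz ∧ dw.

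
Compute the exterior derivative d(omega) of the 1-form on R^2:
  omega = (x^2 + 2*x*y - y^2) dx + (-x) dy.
d(omega) = (-2*x + 2*y - 1) dx ∧ dy

For a 1-form omega = sum_i f_i dx_i, the exterior derivative is
  d(omega) = sum_{i < j} (∂f_j/∂x_i - ∂f_i/∂x_j) dx_i ∧ dx_j.
  coefficient of dx ∧ dy: ∂f_2/∂x - ∂f_1/∂y = ∂(-x)/∂x - ∂(x^2 + 2*x*y - y^2)/∂y = -2*x + 2*y - 1
Assembling: d(omega) = (-2*x + 2*y - 1) dx ∧ dy.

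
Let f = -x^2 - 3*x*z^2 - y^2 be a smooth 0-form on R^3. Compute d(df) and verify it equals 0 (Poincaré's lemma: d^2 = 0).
d(df) = 0

Step 1: df = sum_i (∂f/∂x_i) dx_i = (-2*x - 3*z^2) dx + (-2*y) dy + (-6*x*z) dz.
Step 2: Apply d again. Using the 1-form formula, the coefficient of dx ∧ dy in d(df) is ∂^2 f/∂x ∂y - ∂^2 f/∂y ∂x = (0) - (0) = 0 (equality of mixed partials for smooth f).
Similarly for dx ∧ dz and dy ∧ dz — all coefficients vanish. So d(df) = 0.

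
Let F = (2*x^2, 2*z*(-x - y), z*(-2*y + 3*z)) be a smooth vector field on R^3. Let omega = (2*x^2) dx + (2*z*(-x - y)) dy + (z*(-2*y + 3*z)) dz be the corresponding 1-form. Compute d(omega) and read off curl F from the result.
d(omega) = (2*x + 2*y - 2*z) dy ∧ dz + (0) dz ∧ dx + (-2*z) dx ∧ dy; curl F = (2*x + 2*y - 2*z, 0, -2*z)

d omega = sum_{i<j} (∂f_j/∂x_i - ∂f_i/∂x_j) dx_i ∧ dx_j. Under the identification (dy ∧ dz, dz ∧ dx, dx ∧ dy) ↔ (e_x, e_y, e_z), the coefficients are exactly the components of curl F. Compute:
  ∂R/∂y - ∂Q/∂z = (-2*z) - (-2*x - 2*y) = 2*x + 2*y - 2*z
  ∂P/∂z - ∂R/∂x = (0) - (0) = 0
  ∂Q/∂x - ∂P/∂y = (-2*z) - (0) = -2*z.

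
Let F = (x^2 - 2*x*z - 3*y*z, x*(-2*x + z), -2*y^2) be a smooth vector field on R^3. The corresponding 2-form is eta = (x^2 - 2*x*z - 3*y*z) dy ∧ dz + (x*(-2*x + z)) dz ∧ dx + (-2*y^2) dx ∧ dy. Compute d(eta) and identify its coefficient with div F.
d(eta) = (2*x - 2*z) dx ∧ dy ∧ dz; div F = 2*x - 2*z

For a 2-form in R^3 of the form above, applying d gives a 3-form with coefficient ∂P/∂x + ∂Q/∂y + ∂R/∂z:
  ∂P/∂x = 2*x - 2*z
  ∂Q/∂y = 0
  ∂R/∂z = 0
Sum = 2*x - 2*z, which is exactly div F.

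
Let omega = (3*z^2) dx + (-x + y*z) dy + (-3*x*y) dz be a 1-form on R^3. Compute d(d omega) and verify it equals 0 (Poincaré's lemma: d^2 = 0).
d(d omega) = 0

Step 1: d omega = sum_{i<j} (∂f_j/∂x_i - ∂f_i/∂x_j) dx_i ∧ dx_j:
  coeff of dx ∧ dy: -1
  coeff of dx ∧ dz: -3*y - 6*z
  coeff of dy ∧ dz: -3*x - y
Step 2: Apply d again to each 2-form coefficient. The only possible 3-form in R^3 is dx ∧ dy ∧ dz, with coefficient
  ∂(coeff of dy∧dz)/∂x - ∂(coeff of dx∧dz)/∂y + ∂(coeff of dx∧dy)/∂z
  = ∂/∂x (-3*x - y) - ∂/∂y (-3*y - 6*z) + ∂/∂z (-1).
Each of these terms simplifies to sums of mixed partials that cancel in pairs. The result is 0 (by equality of mixed partials for smooth functions — Schwarz / Clairaut).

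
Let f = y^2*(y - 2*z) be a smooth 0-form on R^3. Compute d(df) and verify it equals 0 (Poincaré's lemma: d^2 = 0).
d(df) = 0

Step 1: df = sum_i (∂f/∂x_i) dx_i = (0) dx + (y*(3*y - 4*z)) dy + (-2*y^2) dz.
Step 2: Apply d again. Using the 1-form formula, the coefficient of dx ∧ dy in d(df) is ∂^2 f/∂x ∂y - ∂^2 f/∂y ∂x = (0) - (0) = 0 (equality of mixed partials for smooth f).
Similarly for dx ∧ dz and dy ∧ dz — all coefficients vanish. So d(df) = 0.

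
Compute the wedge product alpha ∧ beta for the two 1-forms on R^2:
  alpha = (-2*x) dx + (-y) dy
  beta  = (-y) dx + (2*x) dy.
alpha ∧ beta = (-4*x^2 - y^2) dx ∧ dy

Distribute the wedge, using dx_i ∧ dx_j = -dx_j ∧ dx_i and dx_i ∧ dx_i = 0. For each pair (i, j) with i < j, the coefficient of dx_i ∧ dx_j in alpha ∧ beta is (alpha_i * beta_j - alpha_j * beta_i). Collecting: alpha ∧ beta = (-4*x^2 - y^2) dx ∧ dy.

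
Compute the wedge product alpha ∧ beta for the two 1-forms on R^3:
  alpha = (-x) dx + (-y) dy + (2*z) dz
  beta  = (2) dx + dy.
alpha ∧ beta = (-x + 2*y) dx ∧ dy + (-4*z) dx ∧ dz + (-2*z) dy ∧ dz

Distribute the wedge, using dx_i ∧ dx_j = -dx_j ∧ dx_i and dx_i ∧ dx_i = 0. For each pair (i, j) with i < j, the coefficient of dx_i ∧ dx_j in alpha ∧ beta is (alpha_i * beta_j - alpha_j * beta_i). Collecting: alpha ∧ beta = (-x + 2*y) dx ∧ dy + (-4*z) dx ∧ dz + (-2*z) dy ∧ dz.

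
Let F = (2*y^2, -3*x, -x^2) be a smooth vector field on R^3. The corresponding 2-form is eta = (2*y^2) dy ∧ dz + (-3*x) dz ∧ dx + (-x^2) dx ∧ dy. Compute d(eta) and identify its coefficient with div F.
d(eta) = (0) dx ∧ dy ∧ dz; div F = 0

For a 2-form in R^3 of the form above, applying d gives a 3-form with coefficient ∂P/∂x + ∂Q/∂y + ∂R/∂z:
  ∂P/∂x = 0
  ∂Q/∂y = 0
  ∂R/∂z = 0
Sum = 0, which is exactly div F.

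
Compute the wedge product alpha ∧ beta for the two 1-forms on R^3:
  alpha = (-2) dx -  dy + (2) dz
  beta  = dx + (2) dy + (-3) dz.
alpha ∧ beta = (-3) dx ∧ dy + (4) dx ∧ dz + (-1) dy ∧ dz

Distribute the wedge, using dx_i ∧ dx_j = -dx_j ∧ dx_i and dx_i ∧ dx_i = 0. For each pair (i, j) with i < j, the coefficient of dx_i ∧ dx_j in alpha ∧ beta is (alpha_i * beta_j - alpha_j * beta_i). Collecting: alpha ∧ beta = (-3) dx ∧ dy + (4) dx ∧ dz + (-1) dy ∧ dz.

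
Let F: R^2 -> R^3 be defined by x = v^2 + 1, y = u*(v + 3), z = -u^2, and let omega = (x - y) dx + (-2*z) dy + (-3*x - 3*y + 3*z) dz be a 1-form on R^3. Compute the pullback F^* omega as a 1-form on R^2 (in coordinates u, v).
F^* omega = (2*u*(3*u^2 + 4*u*v + 12*u + 3*v^2 + 3)) du + (2*u^3 - 2*u*v^2 - 6*u*v + 2*v^3 + 2*v) dv

Using F^*(f dg) = (f ∘ F) d(g ∘ F), substitute each coordinate x_i by F_i(u, v) in f_i, and replace dx_i by d F_i = (∂F_i/∂u) du + (∂F_i/∂v) dv.
  For the x component: f_1(F) = -u*v - 3*u + v^2 + 1; d F_1 = (0) du + (2*v) dv
  For the y component: f_2(F) = 2*u^2; d F_2 = (v + 3) du + (u) dv
  For the z component: f_3(F) = -3*u^2 - 3*u*v - 9*u - 3*v^2 - 3; d F_3 = (-2*u) du + (0) dv
Combining and collecting du, dv coefficients:
  coeff of du: 2*u*(3*u^2 + 4*u*v + 12*u + 3*v^2 + 3)
  coeff of dv: 2*u^3 - 2*u*v^2 - 6*u*v + 2*v^3 + 2*v
F^* omega = (2*u*(3*u^2 + 4*u*v + 12*u + 3*v^2 + 3)) du + (2*u^3 - 2*u*v^2 - 6*u*v + 2*v^3 + 2*v) dv.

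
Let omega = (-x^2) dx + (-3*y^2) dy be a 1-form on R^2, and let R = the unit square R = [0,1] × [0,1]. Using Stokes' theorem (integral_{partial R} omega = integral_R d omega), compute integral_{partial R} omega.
integral_(partial R) omega = 0

Stokes: integral_partial_R omega = integral_R d omega with d omega = (∂Q/∂x - ∂P/∂y) dx ∧ dy.
  ∂Q/∂x = 0
  ∂P/∂y = 0
  integrand = ∂Q/∂x - ∂P/∂y = 0.
Integrating over R: integral_0^1 integral_0^1 (0) dx dy = 0.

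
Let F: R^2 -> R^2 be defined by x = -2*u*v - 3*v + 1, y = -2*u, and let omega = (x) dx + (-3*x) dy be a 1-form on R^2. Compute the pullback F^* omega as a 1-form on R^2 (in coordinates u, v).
F^* omega = (4*u*v^2 - 12*u*v + 6*v^2 - 20*v + 6) du + (4*u^2*v + 12*u*v - 2*u + 9*v - 3) dv

Using F^*(f dg) = (f ∘ F) d(g ∘ F), substitute each coordinate x_i by F_i(u, v) in f_i, and replace dx_i by d F_i = (∂F_i/∂u) du + (∂F_i/∂v) dv.
  For the x component: f_1(F) = -2*u*v - 3*v + 1; d F_1 = (-2*v) du + (-2*u - 3) dv
  For the y component: f_2(F) = 6*u*v + 9*v - 3; d F_2 = (-2) du + (0) dv
Combining and collecting du, dv coefficients:
  coeff of du: 4*u*v^2 - 12*u*v + 6*v^2 - 20*v + 6
  coeff of dv: 4*u^2*v + 12*u*v - 2*u + 9*v - 3
F^* omega = (4*u*v^2 - 12*u*v + 6*v^2 - 20*v + 6) du + (4*u^2*v + 12*u*v - 2*u + 9*v - 3) dv.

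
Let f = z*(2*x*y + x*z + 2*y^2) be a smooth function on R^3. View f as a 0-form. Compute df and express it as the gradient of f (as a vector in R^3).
df = (z*(2*y + z)) dx + (2*z*(x + 2*y)) dy + (2*x*y + 2*x*z + 2*y^2) dz; grad f = (z*(2*y + z), 2*z*(x + 2*y), 2*x*y + 2*x*z + 2*y^2)

For a 0-form f, d f = (∂f/∂x) dx + (∂f/∂y) dy + (∂f/∂z) dz. The components of the vector representation are exactly the entries of grad f in Cartesian coordinates:
  ∂f/∂x = z*(2*y + z)
  ∂f/∂y = 2*z*(x + 2*y)
  ∂f/∂z = 2*x*y + 2*x*z + 2*y^2.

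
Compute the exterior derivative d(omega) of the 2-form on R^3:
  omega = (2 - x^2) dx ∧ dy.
d(omega) = 0

For a 2-form omega = sum_{i<j} g_{ij} dx_i ∧ dx_j, the exterior derivative is
  d(omega) = sum_{i<j} d(g_{ij}) ∧ dx_i ∧ dx_j = sum_{i<j, k} (∂g_{ij}/∂x_k) dx_k ∧ dx_i ∧ dx_j.
Expand each term, using dx_k ∧ dx_i ∧ dx_j = sgn(permutation) dx_{(a)} ∧ dx_{(b)} ∧ dx_{(c)} with (a < b < c) sorted:

Collecting like 3-forms: d(omega) = 0.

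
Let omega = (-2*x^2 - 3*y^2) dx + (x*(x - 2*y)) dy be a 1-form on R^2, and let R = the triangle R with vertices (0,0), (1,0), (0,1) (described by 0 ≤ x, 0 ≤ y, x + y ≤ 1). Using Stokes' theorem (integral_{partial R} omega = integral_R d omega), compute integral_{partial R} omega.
integral_(partial R) omega = 1

Stokes: integral_partial_R omega = integral_R d omega with d omega = (∂Q/∂x - ∂P/∂y) dx ∧ dy.
  ∂Q/∂x = 2*x - 2*y
  ∂P/∂y = -6*y
  integrand = ∂Q/∂x - ∂P/∂y = 2*x + 4*y.
Integrating over R: integral_0^1 integral_0^{1-x} (2*x + 4*y) dy dx = 1.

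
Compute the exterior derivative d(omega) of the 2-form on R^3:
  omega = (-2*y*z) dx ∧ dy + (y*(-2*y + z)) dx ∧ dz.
d(omega) = (2*y - z) dx ∧ dy ∧ dz

For a 2-form omega = sum_{i<j} g_{ij} dx_i ∧ dx_j, the exterior derivative is
  d(omega) = sum_{i<j} d(g_{ij}) ∧ dx_i ∧ dx_j = sum_{i<j, k} (∂g_{ij}/∂x_k) dx_k ∧ dx_i ∧ dx_j.
Expand each term, using dx_k ∧ dx_i ∧ dx_j = sgn(permutation) dx_{(a)} ∧ dx_{(b)} ∧ dx_{(c)} with (a < b < c) sorted:
  d(-2*y*z) includes (∂/∂z)(-2*y*z) dz = (-2*y) dz, which multiplied by dx ∧ dy gives (-2*y) dx ∧ dy ∧ dz
  d(y*(-2*y + z)) includes (∂/∂y)(y*(-2*y + z)) dy = (-4*y + z) dy, which multiplied by dx ∧ dz gives (4*y - z) dx ∧ dy ∧ dz
Collecting like 3-forms: d(omega) = (2*y - z) dx ∧ dy ∧ dz.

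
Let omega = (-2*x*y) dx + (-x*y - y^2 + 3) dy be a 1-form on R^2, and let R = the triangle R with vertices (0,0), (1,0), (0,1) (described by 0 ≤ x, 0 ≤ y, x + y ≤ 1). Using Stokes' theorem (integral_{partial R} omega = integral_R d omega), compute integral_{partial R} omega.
integral_(partial R) omega = 1/6

Stokes: integral_partial_R omega = integral_R d omega with d omega = (∂Q/∂x - ∂P/∂y) dx ∧ dy.
  ∂Q/∂x = -y
  ∂P/∂y = -2*x
  integrand = ∂Q/∂x - ∂P/∂y = 2*x - y.
Integrating over R: integral_0^1 integral_0^{1-x} (2*x - y) dy dx = 1/6.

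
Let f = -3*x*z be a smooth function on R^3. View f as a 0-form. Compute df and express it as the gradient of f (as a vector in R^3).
df = (-3*z) dx + (0) dy + (-3*x) dz; grad f = (-3*z, 0, -3*x)

For a 0-form f, d f = (∂f/∂x) dx + (∂f/∂y) dy + (∂f/∂z) dz. The components of the vector representation are exactly the entries of grad f in Cartesian coordinates:
  ∂f/∂x = -3*z
  ∂f/∂y = 0
  ∂f/∂z = -3*x.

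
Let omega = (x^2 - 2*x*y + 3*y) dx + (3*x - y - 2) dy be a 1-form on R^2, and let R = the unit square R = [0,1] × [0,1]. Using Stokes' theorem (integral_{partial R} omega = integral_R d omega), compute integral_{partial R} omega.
integral_(partial R) omega = 1

Stokes: integral_partial_R omega = integral_R d omega with d omega = (∂Q/∂x - ∂P/∂y) dx ∧ dy.
  ∂Q/∂x = 3
  ∂P/∂y = 3 - 2*x
  integrand = ∂Q/∂x - ∂P/∂y = 2*x.
Integrating over R: integral_0^1 integral_0^1 (2*x) dx dy = 1.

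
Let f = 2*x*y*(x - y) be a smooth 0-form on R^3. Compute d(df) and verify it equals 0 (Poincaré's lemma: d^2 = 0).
d(df) = 0

Step 1: df = sum_i (∂f/∂x_i) dx_i = (2*y*(2*x - y)) dx + (2*x*(x - 2*y)) dy + (0) dz.
Step 2: Apply d again. Using the 1-form formula, the coefficient of dx ∧ dy in d(df) is ∂^2 f/∂x ∂y - ∂^2 f/∂y ∂x = (4*x - 4*y) - (4*x - 4*y) = 0 (equality of mixed partials for smooth f).
Similarly for dx ∧ dz and dy ∧ dz — all coefficients vanish. So d(df) = 0.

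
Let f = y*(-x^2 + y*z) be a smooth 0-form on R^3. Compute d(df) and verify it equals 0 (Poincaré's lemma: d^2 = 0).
d(df) = 0

Step 1: df = sum_i (∂f/∂x_i) dx_i = (-2*x*y) dx + (-x^2 + 2*y*z) dy + (y^2) dz.
Step 2: Apply d again. Using the 1-form formula, the coefficient of dx ∧ dy in d(df) is ∂^2 f/∂x ∂y - ∂^2 f/∂y ∂x = (-2*x) - (-2*x) = 0 (equality of mixed partials for smooth f).
Similarly for dx ∧ dz and dy ∧ dz — all coefficients vanish. So d(df) = 0.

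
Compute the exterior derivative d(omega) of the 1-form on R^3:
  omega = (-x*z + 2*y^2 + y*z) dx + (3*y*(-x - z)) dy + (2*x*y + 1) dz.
d(omega) = (-7*y - z) dx ∧ dy + (x + y) dx ∧ dz + (2*x + 3*y) dy ∧ dz

For a 1-form omega = sum_i f_i dx_i, the exterior derivative is
  d(omega) = sum_{i < j} (∂f_j/∂x_i - ∂f_i/∂x_j) dx_i ∧ dx_j.
  coefficient of dx ∧ dy: ∂f_2/∂x - ∂f_1/∂y = ∂(3*y*(-x - z))/∂x - ∂(-x*z + 2*y^2 + y*z)/∂y = -7*y - z
  coefficient of dx ∧ dz: ∂f_3/∂x - ∂f_1/∂z = ∂(2*x*y + 1)/∂x - ∂(-x*z + 2*y^2 + y*z)/∂z = x + y
  coefficient of dy ∧ dz: ∂f_3/∂y - ∂f_2/∂z = ∂(2*x*y + 1)/∂y - ∂(3*y*(-x - z))/∂z = 2*x + 3*y
Assembling: d(omega) = (-7*y - z) dx ∧ dy + (x + y) dx ∧ dz + (2*x + 3*y) dy ∧ dz.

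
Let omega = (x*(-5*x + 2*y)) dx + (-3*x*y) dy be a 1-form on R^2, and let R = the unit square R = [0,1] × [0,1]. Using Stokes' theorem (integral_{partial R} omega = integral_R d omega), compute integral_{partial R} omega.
integral_(partial R) omega = -5/2

Stokes: integral_partial_R omega = integral_R d omega with d omega = (∂Q/∂x - ∂P/∂y) dx ∧ dy.
  ∂Q/∂x = -3*y
  ∂P/∂y = 2*x
  integrand = ∂Q/∂x - ∂P/∂y = -2*x - 3*y.
Integrating over R: integral_0^1 integral_0^1 (-2*x - 3*y) dx dy = -5/2.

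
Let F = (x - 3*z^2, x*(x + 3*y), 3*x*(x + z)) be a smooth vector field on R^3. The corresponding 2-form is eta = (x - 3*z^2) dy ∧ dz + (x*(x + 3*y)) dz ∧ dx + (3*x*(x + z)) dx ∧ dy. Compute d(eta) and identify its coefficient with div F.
d(eta) = (6*x + 1) dx ∧ dy ∧ dz; div F = 6*x + 1

For a 2-form in R^3 of the form above, applying d gives a 3-form with coefficient ∂P/∂x + ∂Q/∂y + ∂R/∂z:
  ∂P/∂x = 1
  ∂Q/∂y = 3*x
  ∂R/∂z = 3*x
Sum = 6*x + 1, which is exactly div F.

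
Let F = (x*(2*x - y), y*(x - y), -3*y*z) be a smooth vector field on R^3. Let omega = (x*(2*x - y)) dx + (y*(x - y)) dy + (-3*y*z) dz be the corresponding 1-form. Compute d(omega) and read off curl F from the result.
d(omega) = (-3*z) dy ∧ dz + (0) dz ∧ dx + (x + y) dx ∧ dy; curl F = (-3*z, 0, x + y)

d omega = sum_{i<j} (∂f_j/∂x_i - ∂f_i/∂x_j) dx_i ∧ dx_j. Under the identification (dy ∧ dz, dz ∧ dx, dx ∧ dy) ↔ (e_x, e_y, e_z), the coefficients are exactly the components of curl F. Compute:
  ∂R/∂y - ∂Q/∂z = (-3*z) - (0) = -3*z
  ∂P/∂z - ∂R/∂x = (0) - (0) = 0
  ∂Q/∂x - ∂P/∂y = (y) - (-x) = x + y.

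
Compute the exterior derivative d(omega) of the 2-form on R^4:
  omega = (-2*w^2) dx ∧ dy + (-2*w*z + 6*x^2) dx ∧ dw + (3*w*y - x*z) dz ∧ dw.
d(omega) = (-4*w) dx ∧ dy ∧ dw + (2*w - z) dx ∧ dz ∧ dw + (3*w) dy ∧ dz ∧ dw

For a 2-form omega = sum_{i<j} g_{ij} dx_i ∧ dx_j, the exterior derivative is
  d(omega) = sum_{i<j} d(g_{ij}) ∧ dx_i ∧ dx_j = sum_{i<j, k} (∂g_{ij}/∂x_k) dx_k ∧ dx_i ∧ dx_j.
Expand each term, using dx_k ∧ dx_i ∧ dx_j = sgn(permutation) dx_{(a)} ∧ dx_{(b)} ∧ dx_{(c)} with (a < b < c) sorted:
  d(-2*w^2) includes (∂/∂w)(-2*w^2) dw = (-4*w) dw, which multiplied by dx ∧ dy gives (-4*w) dx ∧ dy ∧ dw
  d(-2*w*z + 6*x^2) includes (∂/∂z)(-2*w*z + 6*x^2) dz = (-2*w) dz, which multiplied by dx ∧ dw gives (2*w) dx ∧ dz ∧ dw
  d(3*w*y - x*z) includes (∂/∂x)(3*w*y - x*z) dx = (-z) dx, which multiplied by dz ∧ dw gives (-z) dx ∧ dz ∧ dw
  d(3*w*y - x*z) includes (∂/∂y)(3*w*y - x*z) dy = (3*w) dy, which multiplied by dz ∧ dw gives (3*w) dy ∧ dz ∧ dw
Collecting like 3-forms: d(omega) = (-4*w) dx ∧ dy ∧ dw + (2*w - z) dx ∧ dz ∧ dw + (3*w) dy ∧ dz ∧ dw.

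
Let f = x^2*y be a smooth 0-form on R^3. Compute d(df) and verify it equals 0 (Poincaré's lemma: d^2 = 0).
d(df) = 0

Step 1: df = sum_i (∂f/∂x_i) dx_i = (2*x*y) dx + (x^2) dy + (0) dz.
Step 2: Apply d again. Using the 1-form formula, the coefficient of dx ∧ dy in d(df) is ∂^2 f/∂x ∂y - ∂^2 f/∂y ∂x = (2*x) - (2*x) = 0 (equality of mixed partials for smooth f).
Similarly for dx ∧ dz and dy ∧ dz — all coefficients vanish. So d(df) = 0.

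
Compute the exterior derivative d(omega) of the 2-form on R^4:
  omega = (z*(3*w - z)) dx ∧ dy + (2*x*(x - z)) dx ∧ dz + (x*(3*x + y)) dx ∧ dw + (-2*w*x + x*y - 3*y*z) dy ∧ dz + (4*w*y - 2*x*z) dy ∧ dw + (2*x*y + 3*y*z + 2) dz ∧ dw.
d(omega) = (w + y - 2*z) dx ∧ dy ∧ dz + (-x + z) dx ∧ dy ∧ dw + (2*x + 3*z) dy ∧ dz ∧ dw + (2*y) dx ∧ dz ∧ dw

For a 2-form omega = sum_{i<j} g_{ij} dx_i ∧ dx_j, the exterior derivative is
  d(omega) = sum_{i<j} d(g_{ij}) ∧ dx_i ∧ dx_j = sum_{i<j, k} (∂g_{ij}/∂x_k) dx_k ∧ dx_i ∧ dx_j.
Expand each term, using dx_k ∧ dx_i ∧ dx_j = sgn(permutation) dx_{(a)} ∧ dx_{(b)} ∧ dx_{(c)} with (a < b < c) sorted:
  d(z*(3*w - z)) includes (∂/∂z)(z*(3*w - z)) dz = (3*w - 2*z) dz, which multiplied by dx ∧ dy gives (3*w - 2*z) dx ∧ dy ∧ dz
  d(z*(3*w - z)) includes (∂/∂w)(z*(3*w - z)) dw = (3*z) dw, which multiplied by dx ∧ dy gives (3*z) dx ∧ dy ∧ dw
  d(x*(3*x + y)) includes (∂/∂y)(x*(3*x + y)) dy = (x) dy, which multiplied by dx ∧ dw gives (-x) dx ∧ dy ∧ dw
  d(-2*w*x + x*y - 3*y*z) includes (∂/∂x)(-2*w*x + x*y - 3*y*z) dx = (-2*w + y) dx, which multiplied by dy ∧ dz gives (-2*w + y) dx ∧ dy ∧ dz
  d(-2*w*x + x*y - 3*y*z) includes (∂/∂w)(-2*w*x + x*y - 3*y*z) dw = (-2*x) dw, which multiplied by dy ∧ dz gives (-2*x) dy ∧ dz ∧ dw
  d(4*w*y - 2*x*z) includes (∂/∂x)(4*w*y - 2*x*z) dx = (-2*z) dx, which multiplied by dy ∧ dw gives (-2*z) dx ∧ dy ∧ dw
  d(4*w*y - 2*x*z) includes (∂/∂z)(4*w*y - 2*x*z) dz = (-2*x) dz, which multiplied by dy ∧ dw gives (2*x) dy ∧ dz ∧ dw
  d(2*x*y + 3*y*z + 2) includes (∂/∂x)(2*x*y + 3*y*z + 2) dx = (2*y) dx, which multiplied by dz ∧ dw gives (2*y) dx ∧ dz ∧ dw
  d(2*x*y + 3*y*z + 2) includes (∂/∂y)(2*x*y + 3*y*z + 2) dy = (2*x + 3*z) dy, which multiplied by dz ∧ dw gives (2*x + 3*z) dy ∧ dz ∧ dw
Collecting like 3-forms: d(omega) = (w + y - 2*z) dx ∧ dy ∧ dz + (-x + z) dx ∧ dy ∧ dw + (2*x + 3*z) dy ∧ dz ∧ dw + (2*y) dx ∧ dz ∧ dw.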